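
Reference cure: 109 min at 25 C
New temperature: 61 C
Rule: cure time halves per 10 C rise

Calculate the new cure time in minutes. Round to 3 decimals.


factor = 2^((61-25)/10) = 12.1257
t_new = 109 / 12.1257 = 8.989 min

8.989


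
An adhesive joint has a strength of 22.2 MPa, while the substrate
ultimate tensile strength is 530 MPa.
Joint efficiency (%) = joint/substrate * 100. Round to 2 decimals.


Efficiency = 22.2 / 530 * 100
= 4.19%

4.19


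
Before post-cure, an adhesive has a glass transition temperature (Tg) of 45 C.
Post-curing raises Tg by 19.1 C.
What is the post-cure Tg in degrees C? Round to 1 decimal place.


Tg_post = Tg_base + delta_Tg
= 45 + 19.1
= 64.1 C

64.1


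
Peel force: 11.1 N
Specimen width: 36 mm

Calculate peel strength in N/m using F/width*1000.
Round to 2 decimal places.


Peel strength = 11.1 / 36 * 1000 = 308.33 N/m

308.33


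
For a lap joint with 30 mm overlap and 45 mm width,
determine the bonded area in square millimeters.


Area = 30 * 45 = 1350 mm^2

1350


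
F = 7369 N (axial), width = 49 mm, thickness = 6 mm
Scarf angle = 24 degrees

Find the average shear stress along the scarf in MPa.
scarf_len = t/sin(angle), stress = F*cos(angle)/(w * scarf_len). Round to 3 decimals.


scarf_len = 6/sin(24 deg) = 14.7516
cos(24 deg) = 0.913545
stress = 7369*0.913545/(49*14.7516) = 9.313 MPa

9.313


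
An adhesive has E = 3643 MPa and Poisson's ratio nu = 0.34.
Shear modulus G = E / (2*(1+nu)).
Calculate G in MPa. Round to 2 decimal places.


G = 3643 / (2*(1+0.34))
= 3643 / 2.68
= 1359.33 MPa

1359.33


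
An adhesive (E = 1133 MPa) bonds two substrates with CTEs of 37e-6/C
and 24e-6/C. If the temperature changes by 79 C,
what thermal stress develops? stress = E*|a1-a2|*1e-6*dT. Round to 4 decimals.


Stress = 1133 * |37 - 24| * 1e-6 * 79
= 1.1636 MPa

1.1636


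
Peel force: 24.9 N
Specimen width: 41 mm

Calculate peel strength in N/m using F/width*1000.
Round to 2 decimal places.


Peel strength = 24.9 / 41 * 1000 = 607.32 N/m

607.32


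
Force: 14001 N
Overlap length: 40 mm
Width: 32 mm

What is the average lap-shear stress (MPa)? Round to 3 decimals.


Average shear stress = F / (overlap * width)
= 14001 / (40 * 32)
= 10.938 MPa

10.938


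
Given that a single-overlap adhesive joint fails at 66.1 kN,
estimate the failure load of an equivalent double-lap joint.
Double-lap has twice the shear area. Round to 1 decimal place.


Double-lap factor = 2
Expected load = 66.1 * 2 = 132.2 kN

132.2


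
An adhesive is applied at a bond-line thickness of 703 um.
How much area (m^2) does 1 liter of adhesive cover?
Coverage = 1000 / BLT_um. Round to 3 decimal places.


Coverage = 1000 / 703 = 1.422 m^2

1.422


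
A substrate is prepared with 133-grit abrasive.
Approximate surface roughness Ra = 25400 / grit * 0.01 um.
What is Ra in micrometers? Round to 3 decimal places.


Ra = 25400 / 133 * 0.01 = 1.910 um

1.910


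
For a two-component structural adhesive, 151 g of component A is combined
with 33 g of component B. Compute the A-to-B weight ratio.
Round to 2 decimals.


Weight ratio A:B = 151 / 33
= 4.58

4.58


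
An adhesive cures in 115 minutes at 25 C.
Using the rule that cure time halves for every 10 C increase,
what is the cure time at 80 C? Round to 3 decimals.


Factor = 2^((80 - 25) / 10) = 45.2548
Cure time = 115 / 45.2548
= 2.541 minutes

2.541


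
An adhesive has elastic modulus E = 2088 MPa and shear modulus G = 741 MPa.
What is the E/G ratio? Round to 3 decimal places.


E/G = 2088 / 741 = 2.818

2.818


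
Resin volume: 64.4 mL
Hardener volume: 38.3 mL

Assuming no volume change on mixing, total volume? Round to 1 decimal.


V_total = 64.4 + 38.3 = 102.7 mL

102.7


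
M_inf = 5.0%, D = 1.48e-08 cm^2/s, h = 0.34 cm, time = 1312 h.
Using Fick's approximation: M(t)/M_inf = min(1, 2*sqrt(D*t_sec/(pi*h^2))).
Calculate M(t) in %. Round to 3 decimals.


t = 4723200 s
ratio = min(1, 2*sqrt(1.48e-08*4723200/(pi*0.1156)))
= 0.877456
M(t) = 5.0 * 0.877456 = 4.387%

4.387


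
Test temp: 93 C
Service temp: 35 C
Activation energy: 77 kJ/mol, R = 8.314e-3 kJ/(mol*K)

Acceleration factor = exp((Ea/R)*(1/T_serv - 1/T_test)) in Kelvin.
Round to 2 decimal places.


AF = exp((77/0.008314)*(1/308.15 - 1/366.15))
= 116.85

116.85


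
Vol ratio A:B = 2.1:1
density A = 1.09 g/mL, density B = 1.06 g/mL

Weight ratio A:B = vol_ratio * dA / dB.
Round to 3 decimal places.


Weight ratio = 2.1 * 1.09 / 1.06
= 2.159

2.159


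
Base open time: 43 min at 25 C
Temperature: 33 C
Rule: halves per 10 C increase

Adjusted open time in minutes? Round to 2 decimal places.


Acceleration = 2^((33-25)/10) = 1.7411
Open time = 43 / 1.7411 = 24.70 min

24.70


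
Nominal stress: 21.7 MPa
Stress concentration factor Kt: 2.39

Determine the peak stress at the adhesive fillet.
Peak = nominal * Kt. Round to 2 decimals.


Peak stress = 21.7 * 2.39
= 51.86 MPa

51.86


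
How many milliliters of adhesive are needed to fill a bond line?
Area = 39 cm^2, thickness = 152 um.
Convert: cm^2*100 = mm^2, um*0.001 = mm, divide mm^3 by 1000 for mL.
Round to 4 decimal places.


= (39 * 100) * (152 * 0.001) / 1000
= 0.5928 mL

0.5928


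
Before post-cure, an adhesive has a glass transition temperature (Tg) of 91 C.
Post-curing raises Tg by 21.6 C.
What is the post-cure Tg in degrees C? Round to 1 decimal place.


Tg_post = Tg_base + delta_Tg
= 91 + 21.6
= 112.6 C

112.6


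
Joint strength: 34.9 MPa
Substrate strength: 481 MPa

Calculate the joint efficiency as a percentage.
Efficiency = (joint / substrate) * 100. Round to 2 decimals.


Efficiency = (34.9 / 481) * 100 = 7.26%

7.26


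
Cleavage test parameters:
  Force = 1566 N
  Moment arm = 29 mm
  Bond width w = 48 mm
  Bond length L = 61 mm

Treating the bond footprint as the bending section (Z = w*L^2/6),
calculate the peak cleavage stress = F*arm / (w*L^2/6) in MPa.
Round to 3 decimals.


M = 1566 * 29 = 45414 N*mm
Z = 48 * 61^2 / 6 = 178608 / 6 mm^3
sigma = M / Z = 6 * 45414 / 178608 = 272484 / 178608
= 1.526 MPa

1.526


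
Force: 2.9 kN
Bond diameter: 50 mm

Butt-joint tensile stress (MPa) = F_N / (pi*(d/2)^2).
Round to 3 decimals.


F_N = 2.9 * 1000 = 2900.0 N
A = pi*(25.0)^2 = 1963.4954 mm^2
stress = 2900.0 / 1963.4954 = 1.477 MPa

1.477


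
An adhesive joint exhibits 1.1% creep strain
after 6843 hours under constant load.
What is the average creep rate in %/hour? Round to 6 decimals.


Creep rate = strain / time
= 1.1 / 6843
= 0.000161 %/h

0.000161


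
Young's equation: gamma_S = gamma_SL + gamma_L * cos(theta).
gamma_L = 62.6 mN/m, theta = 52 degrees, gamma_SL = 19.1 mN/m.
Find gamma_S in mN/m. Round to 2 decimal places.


cos(52 deg) = 0.615661
gamma_S = 19.1 + 62.6 * 0.615661
= 57.64 mN/m

57.64


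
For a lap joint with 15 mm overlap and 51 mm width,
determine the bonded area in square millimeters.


Area = 15 * 51 = 765 mm^2

765


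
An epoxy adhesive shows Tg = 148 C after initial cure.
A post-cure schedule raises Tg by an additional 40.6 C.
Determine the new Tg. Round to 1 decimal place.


New Tg = 148 + 40.6
= 188.6 C

188.6


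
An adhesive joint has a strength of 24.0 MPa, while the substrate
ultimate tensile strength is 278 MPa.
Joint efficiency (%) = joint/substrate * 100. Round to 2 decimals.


Efficiency = 24.0 / 278 * 100
= 8.63%

8.63


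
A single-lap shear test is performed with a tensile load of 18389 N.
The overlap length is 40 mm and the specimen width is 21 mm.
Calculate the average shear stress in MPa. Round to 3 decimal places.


Shear stress = F / (overlap * width)
= 18389 / (40 * 21)
= 18389 / 840
= 21.892 MPa

21.892


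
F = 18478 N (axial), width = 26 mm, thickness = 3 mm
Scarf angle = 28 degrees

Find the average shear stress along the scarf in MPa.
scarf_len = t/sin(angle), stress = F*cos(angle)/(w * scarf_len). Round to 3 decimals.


scarf_len = 3/sin(28 deg) = 6.3902
cos(28 deg) = 0.882948
stress = 18478*0.882948/(26*6.3902) = 98.198 MPa

98.198


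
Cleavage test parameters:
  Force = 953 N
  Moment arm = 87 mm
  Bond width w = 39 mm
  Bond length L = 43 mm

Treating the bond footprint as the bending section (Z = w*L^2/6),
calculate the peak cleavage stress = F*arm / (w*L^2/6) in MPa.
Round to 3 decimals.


M = 953 * 87 = 82911 N*mm
Z = 39 * 43^2 / 6 = 72111 / 6 mm^3
sigma = M / Z = 6 * 82911 / 72111 = 497466 / 72111
= 6.899 MPa

6.899


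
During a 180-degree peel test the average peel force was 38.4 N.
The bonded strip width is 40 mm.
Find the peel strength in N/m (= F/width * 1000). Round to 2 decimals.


Peel strength = F/width * 1000
= 38.4 / 40 * 1000
= 960.00 N/m

960.00


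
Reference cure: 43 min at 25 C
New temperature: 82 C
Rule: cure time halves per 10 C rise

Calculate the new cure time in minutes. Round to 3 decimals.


factor = 2^((82-25)/10) = 51.9842
t_new = 43 / 51.9842 = 0.827 min

0.827


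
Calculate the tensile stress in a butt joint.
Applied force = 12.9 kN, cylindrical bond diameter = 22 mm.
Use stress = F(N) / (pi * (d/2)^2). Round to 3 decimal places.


A = pi * 11.0^2 = 380.1327 mm^2
sigma = 12900.0 / 380.1327 = 33.936 MPa

33.936


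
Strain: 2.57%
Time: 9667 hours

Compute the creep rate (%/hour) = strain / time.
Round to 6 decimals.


Creep rate = 2.57 / 9667
= 0.000266 %/h

0.000266


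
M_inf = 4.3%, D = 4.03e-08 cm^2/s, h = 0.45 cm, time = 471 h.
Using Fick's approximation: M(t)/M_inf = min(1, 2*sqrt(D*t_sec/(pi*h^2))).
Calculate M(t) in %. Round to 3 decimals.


t = 1695600 s
ratio = min(1, 2*sqrt(4.03e-08*1695600/(pi*0.2025)))
= 0.655476
M(t) = 4.3 * 0.655476 = 2.819%

2.819


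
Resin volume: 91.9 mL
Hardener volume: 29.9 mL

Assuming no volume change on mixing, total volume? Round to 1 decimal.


V_total = 91.9 + 29.9 = 121.8 mL

121.8


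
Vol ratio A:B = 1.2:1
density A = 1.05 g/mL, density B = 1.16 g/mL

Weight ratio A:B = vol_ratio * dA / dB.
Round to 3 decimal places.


Weight ratio = 1.2 * 1.05 / 1.16
= 1.086

1.086


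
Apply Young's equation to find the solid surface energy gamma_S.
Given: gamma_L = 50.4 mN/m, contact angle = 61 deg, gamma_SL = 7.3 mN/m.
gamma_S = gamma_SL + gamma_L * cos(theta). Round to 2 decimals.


theta_rad = 61 * pi/180 = 1.064651
gamma_S = 7.3 + 50.4 * cos(1.064651)
= 31.73 mN/m

31.73


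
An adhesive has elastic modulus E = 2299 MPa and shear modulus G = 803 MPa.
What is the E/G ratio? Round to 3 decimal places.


E/G = 2299 / 803 = 2.863

2.863


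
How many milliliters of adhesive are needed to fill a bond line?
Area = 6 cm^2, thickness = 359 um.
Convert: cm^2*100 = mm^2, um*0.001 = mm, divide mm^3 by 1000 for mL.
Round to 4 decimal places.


= (6 * 100) * (359 * 0.001) / 1000
= 0.2154 mL

0.2154


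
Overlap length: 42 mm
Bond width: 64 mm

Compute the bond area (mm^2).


Bond area = 42 * 64 = 2688 mm^2

2688


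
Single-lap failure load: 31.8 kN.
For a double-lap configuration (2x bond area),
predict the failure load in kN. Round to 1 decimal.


Failure load = 31.8 * 2 = 63.6 kN

63.6


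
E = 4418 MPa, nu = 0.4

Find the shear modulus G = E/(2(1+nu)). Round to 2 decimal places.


G = 4418 / (2 * 1.40)
= 1577.86 MPa

1577.86


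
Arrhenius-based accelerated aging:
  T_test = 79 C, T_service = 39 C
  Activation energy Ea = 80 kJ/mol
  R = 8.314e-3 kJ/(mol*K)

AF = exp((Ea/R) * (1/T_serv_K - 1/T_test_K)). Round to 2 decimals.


T_test_K = 352.15, T_serv_K = 312.15
AF = exp((80/8.314e-3) * (1/312.15 - 1/352.15))
= 33.16

33.16


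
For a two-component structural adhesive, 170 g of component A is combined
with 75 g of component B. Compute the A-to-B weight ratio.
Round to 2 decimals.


Weight ratio A:B = 170 / 75
= 2.27

2.27


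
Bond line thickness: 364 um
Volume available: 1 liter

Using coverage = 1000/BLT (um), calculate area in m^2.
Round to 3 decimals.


1 L = 1e6 mm^3, thickness = 364 um = 0.364 mm
Area = 1e6 / 0.364 mm^2 = (1e6 / 0.364) / 1e6 m^2 = 1000 / 364 m^2
= 2.747 m^2

2.747


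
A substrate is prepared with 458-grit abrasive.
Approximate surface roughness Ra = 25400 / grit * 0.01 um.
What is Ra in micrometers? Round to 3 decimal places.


Ra = 25400 / 458 * 0.01 = 0.555 um

0.555


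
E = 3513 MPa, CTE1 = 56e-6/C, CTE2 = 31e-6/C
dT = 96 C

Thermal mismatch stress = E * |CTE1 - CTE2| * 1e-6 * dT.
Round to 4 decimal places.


= 3513 * 25e-6 * 96
= 8.4312 MPa

8.4312


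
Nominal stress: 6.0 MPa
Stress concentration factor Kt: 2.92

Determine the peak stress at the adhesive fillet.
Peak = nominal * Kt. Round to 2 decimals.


Peak stress = 6.0 * 2.92
= 17.52 MPa

17.52


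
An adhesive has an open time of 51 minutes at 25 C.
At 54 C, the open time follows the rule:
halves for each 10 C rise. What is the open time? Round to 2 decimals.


Factor = 2^((54-25)/10) = 7.4643
Open time = 51 / 7.4643 = 6.83 min

6.83


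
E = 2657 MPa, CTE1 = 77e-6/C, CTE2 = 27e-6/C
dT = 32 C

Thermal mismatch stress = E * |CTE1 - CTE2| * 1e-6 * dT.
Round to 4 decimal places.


= 2657 * 50e-6 * 32
= 4.2512 MPa

4.2512


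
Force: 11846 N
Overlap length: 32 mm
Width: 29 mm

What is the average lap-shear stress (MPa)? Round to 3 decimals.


Average shear stress = F / (overlap * width)
= 11846 / (32 * 29)
= 12.765 MPa

12.765


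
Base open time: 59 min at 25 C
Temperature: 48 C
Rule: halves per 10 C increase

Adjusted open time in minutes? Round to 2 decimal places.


Acceleration = 2^((48-25)/10) = 4.9246
Open time = 59 / 4.9246 = 11.98 min

11.98


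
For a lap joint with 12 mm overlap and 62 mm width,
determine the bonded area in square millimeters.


Area = 12 * 62 = 744 mm^2

744


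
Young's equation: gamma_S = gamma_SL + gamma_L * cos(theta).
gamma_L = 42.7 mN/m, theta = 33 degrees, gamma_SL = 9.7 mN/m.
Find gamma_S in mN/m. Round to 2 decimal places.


cos(33 deg) = 0.838671
gamma_S = 9.7 + 42.7 * 0.838671
= 45.51 mN/m

45.51


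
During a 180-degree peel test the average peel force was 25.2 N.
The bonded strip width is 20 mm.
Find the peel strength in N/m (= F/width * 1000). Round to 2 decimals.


Peel strength = F/width * 1000
= 25.2 / 20 * 1000
= 1260.00 N/m

1260.00


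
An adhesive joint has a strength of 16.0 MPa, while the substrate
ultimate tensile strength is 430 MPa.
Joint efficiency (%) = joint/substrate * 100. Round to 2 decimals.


Efficiency = 16.0 / 430 * 100
= 3.72%

3.72


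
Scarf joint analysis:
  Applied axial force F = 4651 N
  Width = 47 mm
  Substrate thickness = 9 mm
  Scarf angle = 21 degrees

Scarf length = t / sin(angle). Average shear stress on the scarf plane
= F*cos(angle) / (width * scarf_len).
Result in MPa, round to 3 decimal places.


Scarf length = 9 / sin(21 deg) = 25.1139 mm
cos(21 deg) = 0.933580
Shear = 4651 * 0.933580 / (47 * 25.1139)
= 3.679 MPa

3.679


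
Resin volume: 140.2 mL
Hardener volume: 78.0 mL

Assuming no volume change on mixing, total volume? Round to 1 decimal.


V_total = 140.2 + 78.0 = 218.2 mL

218.2


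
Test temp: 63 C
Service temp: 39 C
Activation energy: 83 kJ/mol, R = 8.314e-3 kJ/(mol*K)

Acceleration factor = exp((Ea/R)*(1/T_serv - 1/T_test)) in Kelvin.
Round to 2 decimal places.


AF = exp((83/0.008314)*(1/312.15 - 1/336.15))
= 9.81

9.81


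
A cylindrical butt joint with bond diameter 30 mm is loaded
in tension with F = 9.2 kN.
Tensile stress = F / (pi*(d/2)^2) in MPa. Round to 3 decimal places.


Area = pi * (30/2)^2 = 706.8583 mm^2
Stress = 9.2*1000 / 706.8583
= 13.015 MPa

13.015


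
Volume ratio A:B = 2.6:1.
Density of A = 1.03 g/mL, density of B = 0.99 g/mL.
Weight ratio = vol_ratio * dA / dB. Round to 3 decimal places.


Wt ratio = 2.6 * 1.03 / 0.99
= 2.705

2.705


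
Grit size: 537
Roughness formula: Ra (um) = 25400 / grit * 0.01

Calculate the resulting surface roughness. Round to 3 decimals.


Ra = 25400 / 537 * 0.01
= 0.473 um

0.473


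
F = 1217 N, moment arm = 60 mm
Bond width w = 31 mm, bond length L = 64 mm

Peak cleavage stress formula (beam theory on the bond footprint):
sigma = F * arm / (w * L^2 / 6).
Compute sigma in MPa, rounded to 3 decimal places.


sigma = (1217 * 60) / (31 * 4096 / 6)
= 73020 * 6 / 126976
= 438120 / 126976
= 3.450 MPa

3.450


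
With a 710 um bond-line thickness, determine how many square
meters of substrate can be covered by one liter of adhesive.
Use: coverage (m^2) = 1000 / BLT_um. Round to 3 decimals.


Coverage = 1000 / 710 = 1.408 m^2

1.408


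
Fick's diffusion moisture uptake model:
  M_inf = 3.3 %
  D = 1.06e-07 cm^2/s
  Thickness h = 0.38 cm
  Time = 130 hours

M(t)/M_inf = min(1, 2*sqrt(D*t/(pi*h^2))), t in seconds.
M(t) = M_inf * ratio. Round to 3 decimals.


t_sec = 130 * 3600 = 468000
ratio = 2*sqrt(1.06e-07*468000/(pi*0.38^2))
= min(1, 0.661374)
= 0.661374
M(t) = 3.3 * 0.661374 = 2.183 %

2.183


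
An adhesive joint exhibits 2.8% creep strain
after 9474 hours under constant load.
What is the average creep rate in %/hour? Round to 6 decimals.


Creep rate = strain / time
= 2.8 / 9474
= 0.000296 %/h

0.000296


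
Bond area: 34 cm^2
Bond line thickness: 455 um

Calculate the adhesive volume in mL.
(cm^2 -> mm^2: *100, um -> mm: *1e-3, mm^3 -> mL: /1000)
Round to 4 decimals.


V = 34*100 * 455*1e-3 / 1000
= 1.5470 mL

1.5470


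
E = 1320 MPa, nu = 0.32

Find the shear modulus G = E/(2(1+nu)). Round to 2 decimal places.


G = 1320 / (2 * 1.32)
= 500.00 MPa

500.00


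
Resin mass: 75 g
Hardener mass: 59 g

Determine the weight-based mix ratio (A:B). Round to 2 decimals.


Ratio = 75 / 59 = 1.27

1.27


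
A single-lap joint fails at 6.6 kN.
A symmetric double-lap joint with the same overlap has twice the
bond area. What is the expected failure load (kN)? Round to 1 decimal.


Double-lap load = 2 * 6.6 = 13.2 kN

13.2


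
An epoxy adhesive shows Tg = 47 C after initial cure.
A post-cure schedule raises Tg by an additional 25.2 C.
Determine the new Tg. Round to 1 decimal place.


New Tg = 47 + 25.2
= 72.2 C

72.2


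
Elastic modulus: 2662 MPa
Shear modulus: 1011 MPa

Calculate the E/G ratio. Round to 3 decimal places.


E / G = 2662 / 1011 = 2.633

2.633


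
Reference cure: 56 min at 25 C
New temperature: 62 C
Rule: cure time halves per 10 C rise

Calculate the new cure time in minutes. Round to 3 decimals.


factor = 2^((62-25)/10) = 12.9960
t_new = 56 / 12.9960 = 4.309 min

4.309


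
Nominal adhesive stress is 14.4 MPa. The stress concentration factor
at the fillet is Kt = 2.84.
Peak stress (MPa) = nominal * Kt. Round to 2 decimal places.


Peak = 14.4 * 2.84 = 40.90 MPa

40.90


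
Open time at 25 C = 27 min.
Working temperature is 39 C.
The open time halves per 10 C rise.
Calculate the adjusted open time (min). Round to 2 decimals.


factor = 2^((39 - 25) / 10) = 2.6390
ot = 27 / 2.6390 = 10.23 min

10.23


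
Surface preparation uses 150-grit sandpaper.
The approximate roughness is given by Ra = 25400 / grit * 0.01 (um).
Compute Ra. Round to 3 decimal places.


Ra = 25400 / 150 * 0.01
= 254 / 150
= 1.693 um

1.693


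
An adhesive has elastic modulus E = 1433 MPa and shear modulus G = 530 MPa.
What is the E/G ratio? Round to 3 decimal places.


E/G = 1433 / 530 = 2.704

2.704


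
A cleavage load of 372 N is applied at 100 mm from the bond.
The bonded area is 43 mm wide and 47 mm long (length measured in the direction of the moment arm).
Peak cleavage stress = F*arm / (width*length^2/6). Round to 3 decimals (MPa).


Moment = 372 * 100 = 37200 N*mm
Section modulus = 43 * 2209 / 6 = 94987 / 6 mm^3
Stress = 37200 / (94987 / 6) = 223200 / 94987
= 2.350 MPa

2.350


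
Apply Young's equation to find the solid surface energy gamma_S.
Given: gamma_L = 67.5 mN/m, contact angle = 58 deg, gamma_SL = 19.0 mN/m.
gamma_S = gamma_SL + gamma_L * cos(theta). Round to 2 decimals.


theta_rad = 58 * pi/180 = 1.012291
gamma_S = 19.0 + 67.5 * cos(1.012291)
= 54.77 mN/m

54.77


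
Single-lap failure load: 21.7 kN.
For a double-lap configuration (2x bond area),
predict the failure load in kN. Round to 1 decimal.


Failure load = 21.7 * 2 = 43.4 kN

43.4


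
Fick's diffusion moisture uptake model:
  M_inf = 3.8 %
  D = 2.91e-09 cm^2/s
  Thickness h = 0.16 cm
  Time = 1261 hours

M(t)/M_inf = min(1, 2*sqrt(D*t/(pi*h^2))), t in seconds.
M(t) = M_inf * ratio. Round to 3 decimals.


t_sec = 1261 * 3600 = 4539600
ratio = 2*sqrt(2.91e-09*4539600/(pi*0.16^2))
= min(1, 0.810570)
= 0.810570
M(t) = 3.8 * 0.810570 = 3.080 %

3.080


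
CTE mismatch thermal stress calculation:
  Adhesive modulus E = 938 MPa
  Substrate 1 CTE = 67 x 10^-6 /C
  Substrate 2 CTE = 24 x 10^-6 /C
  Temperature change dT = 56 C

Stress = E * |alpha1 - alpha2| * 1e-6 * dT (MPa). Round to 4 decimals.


delta_alpha = |67 - 24| = 43 x 10^-6/C
Stress = 938 * 43e-6 * 56
= 2.2587 MPa

2.2587


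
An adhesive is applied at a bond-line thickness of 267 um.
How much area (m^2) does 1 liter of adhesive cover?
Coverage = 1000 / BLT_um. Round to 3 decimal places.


Coverage = 1000 / 267 = 3.745 m^2

3.745


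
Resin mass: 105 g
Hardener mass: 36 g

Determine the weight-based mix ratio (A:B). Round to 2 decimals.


Ratio = 105 / 36 = 2.92

2.92


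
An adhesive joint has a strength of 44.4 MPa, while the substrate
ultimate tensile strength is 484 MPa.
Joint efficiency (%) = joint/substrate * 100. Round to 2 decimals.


Efficiency = 44.4 / 484 * 100
= 9.17%

9.17


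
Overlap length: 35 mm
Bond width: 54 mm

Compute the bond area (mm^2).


Bond area = 35 * 54 = 1890 mm^2

1890


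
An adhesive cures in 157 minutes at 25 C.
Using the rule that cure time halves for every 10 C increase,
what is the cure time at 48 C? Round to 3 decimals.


Factor = 2^((48 - 25) / 10) = 4.9246
Cure time = 157 / 4.9246
= 31.881 minutes

31.881


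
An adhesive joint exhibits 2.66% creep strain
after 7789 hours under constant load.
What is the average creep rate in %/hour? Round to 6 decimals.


Creep rate = strain / time
= 2.66 / 7789
= 0.000342 %/h

0.000342


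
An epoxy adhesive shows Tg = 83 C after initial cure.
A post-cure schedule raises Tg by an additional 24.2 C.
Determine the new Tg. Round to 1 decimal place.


New Tg = 83 + 24.2
= 107.2 C

107.2


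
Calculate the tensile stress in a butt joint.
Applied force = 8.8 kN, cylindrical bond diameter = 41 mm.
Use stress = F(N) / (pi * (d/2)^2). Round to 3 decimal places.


A = pi * 20.5^2 = 1320.2543 mm^2
sigma = 8800.0 / 1320.2543 = 6.665 MPa

6.665


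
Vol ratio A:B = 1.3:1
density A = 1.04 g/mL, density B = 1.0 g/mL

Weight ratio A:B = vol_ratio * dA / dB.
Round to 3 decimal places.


Weight ratio = 1.3 * 1.04 / 1.0
= 1.352

1.352


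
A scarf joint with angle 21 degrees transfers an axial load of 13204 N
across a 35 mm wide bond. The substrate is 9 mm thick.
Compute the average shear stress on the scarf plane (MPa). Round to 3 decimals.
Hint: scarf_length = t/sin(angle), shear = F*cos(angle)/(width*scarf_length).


scarf_length = 9 / sin(21 deg) = 25.1139 mm
cos(21 deg) = 0.933580
shear stress = 13204 * 0.933580 / (35 * 25.1139)
= 14.024 MPa

14.024


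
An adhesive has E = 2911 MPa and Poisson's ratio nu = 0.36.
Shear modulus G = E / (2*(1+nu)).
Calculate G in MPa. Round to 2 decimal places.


G = 2911 / (2*(1+0.36))
= 2911 / 2.72
= 1070.22 MPa

1070.22


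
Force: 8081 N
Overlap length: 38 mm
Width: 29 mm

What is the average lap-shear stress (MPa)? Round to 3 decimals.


Average shear stress = F / (overlap * width)
= 8081 / (38 * 29)
= 7.333 MPa

7.333


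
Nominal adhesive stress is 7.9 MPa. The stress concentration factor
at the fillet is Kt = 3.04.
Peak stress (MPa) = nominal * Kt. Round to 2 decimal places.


Peak = 7.9 * 3.04 = 24.02 MPa

24.02


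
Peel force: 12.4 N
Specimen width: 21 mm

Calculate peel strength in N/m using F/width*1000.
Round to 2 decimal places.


Peel strength = 12.4 / 21 * 1000 = 590.48 N/m

590.48


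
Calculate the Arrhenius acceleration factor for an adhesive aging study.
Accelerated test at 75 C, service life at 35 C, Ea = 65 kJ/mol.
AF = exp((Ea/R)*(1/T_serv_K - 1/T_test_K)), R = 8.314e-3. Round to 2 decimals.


T_test = 348.15 K, T_serv = 308.15 K
Ea/R = 65 / 0.008314 = 7818.14
AF = exp(7818.14 * (1/308.15 - 1/348.15))
= 18.45

18.45


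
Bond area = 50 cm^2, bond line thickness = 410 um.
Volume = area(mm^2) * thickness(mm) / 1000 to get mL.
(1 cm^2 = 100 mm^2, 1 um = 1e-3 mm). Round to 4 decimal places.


area_mm2 = 50 * 100 = 5000
blt_mm = 410 * 1e-3 = 0.41
vol_mm3 = 5000 * 0.41 = 2050.0
vol_mL = 2050.0 / 1000 = 2.0500 mL

2.0500


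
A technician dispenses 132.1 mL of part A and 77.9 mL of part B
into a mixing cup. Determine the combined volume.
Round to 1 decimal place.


Combined volume = 132.1 + 77.9
= 210.0 mL

210.0


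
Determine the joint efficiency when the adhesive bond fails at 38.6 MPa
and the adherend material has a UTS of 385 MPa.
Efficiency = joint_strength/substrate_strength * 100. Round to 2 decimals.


Joint efficiency = 38.6 / 385 * 100
= 10.03%

10.03


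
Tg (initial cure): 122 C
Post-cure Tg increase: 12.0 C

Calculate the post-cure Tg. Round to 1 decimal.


Post-cure Tg = 122 + 12.0 = 134.0 C

134.0


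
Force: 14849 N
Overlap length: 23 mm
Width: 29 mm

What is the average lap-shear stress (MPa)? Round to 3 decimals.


Average shear stress = F / (overlap * width)
= 14849 / (23 * 29)
= 22.262 MPa

22.262


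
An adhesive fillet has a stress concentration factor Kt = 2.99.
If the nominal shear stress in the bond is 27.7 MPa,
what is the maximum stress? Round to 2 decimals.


Max stress = 27.7 * 2.99 = 82.82 MPa

82.82


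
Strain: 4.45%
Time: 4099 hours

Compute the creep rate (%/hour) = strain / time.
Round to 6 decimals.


Creep rate = 4.45 / 4099
= 0.001086 %/h

0.001086


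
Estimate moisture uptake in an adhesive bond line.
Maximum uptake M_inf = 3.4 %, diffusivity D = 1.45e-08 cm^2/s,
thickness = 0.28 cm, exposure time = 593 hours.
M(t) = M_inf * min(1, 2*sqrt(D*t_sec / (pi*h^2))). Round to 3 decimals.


Convert time: 593 h = 2134800 s
ratio = min(1, 2*sqrt(1.45e-08*2134800/(pi*0.28^2)))
= 0.709022
M(t) = 3.4 * 0.709022 = 2.411%

2.411


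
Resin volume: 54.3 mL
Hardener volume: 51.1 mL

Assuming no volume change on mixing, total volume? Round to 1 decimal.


V_total = 54.3 + 51.1 = 105.4 mL

105.4


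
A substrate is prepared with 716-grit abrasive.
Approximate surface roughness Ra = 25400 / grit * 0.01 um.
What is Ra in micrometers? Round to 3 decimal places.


Ra = 25400 / 716 * 0.01 = 0.355 um

0.355


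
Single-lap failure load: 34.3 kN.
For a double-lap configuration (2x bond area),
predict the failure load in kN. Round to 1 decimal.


Failure load = 34.3 * 2 = 68.6 kN

68.6


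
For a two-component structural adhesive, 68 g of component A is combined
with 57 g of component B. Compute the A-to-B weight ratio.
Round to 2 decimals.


Weight ratio A:B = 68 / 57
= 1.19

1.19


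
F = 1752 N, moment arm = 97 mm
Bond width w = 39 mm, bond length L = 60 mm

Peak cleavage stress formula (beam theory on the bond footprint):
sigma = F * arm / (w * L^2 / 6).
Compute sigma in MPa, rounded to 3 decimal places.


sigma = (1752 * 97) / (39 * 3600 / 6)
= 169944 * 6 / 140400
= 1019664 / 140400
= 7.263 MPa

7.263


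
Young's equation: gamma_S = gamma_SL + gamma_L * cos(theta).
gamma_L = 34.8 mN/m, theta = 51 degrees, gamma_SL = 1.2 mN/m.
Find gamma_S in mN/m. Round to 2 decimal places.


cos(51 deg) = 0.629320
gamma_S = 1.2 + 34.8 * 0.629320
= 23.10 mN/m

23.10


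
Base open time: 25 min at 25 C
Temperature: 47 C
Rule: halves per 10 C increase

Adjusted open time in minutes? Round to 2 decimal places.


Acceleration = 2^((47-25)/10) = 4.5948
Open time = 25 / 4.5948 = 5.44 min

5.44


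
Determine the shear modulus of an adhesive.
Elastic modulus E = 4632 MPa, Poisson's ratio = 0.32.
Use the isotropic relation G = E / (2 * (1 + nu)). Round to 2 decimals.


G = 4632 / (2*(1+0.32)) = 4632 / 2.64
= 1754.55 MPa

1754.55


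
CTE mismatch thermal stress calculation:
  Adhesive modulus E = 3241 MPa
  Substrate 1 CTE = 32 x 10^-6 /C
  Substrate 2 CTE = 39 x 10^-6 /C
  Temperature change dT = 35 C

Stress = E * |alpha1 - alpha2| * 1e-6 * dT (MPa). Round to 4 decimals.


delta_alpha = |32 - 39| = 7 x 10^-6/C
Stress = 3241 * 7e-6 * 35
= 0.7940 MPa

0.7940


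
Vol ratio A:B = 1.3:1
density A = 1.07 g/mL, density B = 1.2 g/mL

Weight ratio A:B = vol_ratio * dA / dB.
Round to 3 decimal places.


Weight ratio = 1.3 * 1.07 / 1.2
= 1.159

1.159


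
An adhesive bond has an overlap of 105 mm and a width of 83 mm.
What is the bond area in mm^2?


Bond area = overlap * width
= 105 * 83
= 8715 mm^2

8715


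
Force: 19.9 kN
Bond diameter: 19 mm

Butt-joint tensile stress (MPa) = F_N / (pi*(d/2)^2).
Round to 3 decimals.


F_N = 19.9 * 1000 = 19900.0 N
A = pi*(9.5)^2 = 283.5287 mm^2
stress = 19900.0 / 283.5287 = 70.187 MPa

70.187


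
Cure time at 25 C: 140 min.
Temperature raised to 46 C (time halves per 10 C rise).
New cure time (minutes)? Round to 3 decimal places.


Acceleration factor = 2^(21/10) = 4.2871
New time = 140 / 4.2871 = 32.656 min

32.656


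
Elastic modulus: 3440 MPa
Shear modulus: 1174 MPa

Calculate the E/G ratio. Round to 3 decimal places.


E / G = 3440 / 1174 = 2.930

2.930


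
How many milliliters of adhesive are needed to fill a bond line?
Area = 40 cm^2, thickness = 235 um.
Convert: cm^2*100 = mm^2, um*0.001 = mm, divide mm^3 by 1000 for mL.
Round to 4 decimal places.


= (40 * 100) * (235 * 0.001) / 1000
= 0.9400 mL

0.9400


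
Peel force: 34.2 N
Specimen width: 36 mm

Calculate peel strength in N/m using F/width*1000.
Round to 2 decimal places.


Peel strength = 34.2 / 36 * 1000 = 950.00 N/m

950.00


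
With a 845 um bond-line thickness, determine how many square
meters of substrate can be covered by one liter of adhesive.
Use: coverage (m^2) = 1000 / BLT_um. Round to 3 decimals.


Coverage = 1000 / 845 = 1.183 m^2

1.183


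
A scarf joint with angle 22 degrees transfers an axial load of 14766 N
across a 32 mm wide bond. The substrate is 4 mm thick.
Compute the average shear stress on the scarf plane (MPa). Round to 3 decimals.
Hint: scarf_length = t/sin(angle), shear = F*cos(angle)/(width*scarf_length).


scarf_length = 4 / sin(22 deg) = 10.6779 mm
cos(22 deg) = 0.927184
shear stress = 14766 * 0.927184 / (32 * 10.6779)
= 40.068 MPa

40.068


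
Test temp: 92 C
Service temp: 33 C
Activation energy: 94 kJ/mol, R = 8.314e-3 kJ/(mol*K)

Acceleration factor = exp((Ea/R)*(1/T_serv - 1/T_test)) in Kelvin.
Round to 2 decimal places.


AF = exp((94/0.008314)*(1/306.15 - 1/365.15))
= 390.38

390.38


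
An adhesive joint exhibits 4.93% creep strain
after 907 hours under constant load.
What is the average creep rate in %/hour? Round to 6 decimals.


Creep rate = strain / time
= 4.93 / 907
= 0.005436 %/h

0.005436


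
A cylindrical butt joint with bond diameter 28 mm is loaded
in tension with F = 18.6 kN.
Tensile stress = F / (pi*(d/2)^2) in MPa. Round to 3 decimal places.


Area = pi * (28/2)^2 = 615.7522 mm^2
Stress = 18.6*1000 / 615.7522
= 30.207 MPa

30.207


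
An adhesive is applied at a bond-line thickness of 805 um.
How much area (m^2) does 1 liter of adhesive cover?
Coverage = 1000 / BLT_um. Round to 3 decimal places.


Coverage = 1000 / 805 = 1.242 m^2

1.242


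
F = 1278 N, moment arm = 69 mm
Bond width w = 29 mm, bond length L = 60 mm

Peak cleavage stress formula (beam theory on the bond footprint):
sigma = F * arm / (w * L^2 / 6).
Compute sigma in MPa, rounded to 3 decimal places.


sigma = (1278 * 69) / (29 * 3600 / 6)
= 88182 * 6 / 104400
= 529092 / 104400
= 5.068 MPa

5.068


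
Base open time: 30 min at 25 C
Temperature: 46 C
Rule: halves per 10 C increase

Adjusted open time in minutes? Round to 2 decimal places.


Acceleration = 2^((46-25)/10) = 4.2871
Open time = 30 / 4.2871 = 7.00 min

7.00


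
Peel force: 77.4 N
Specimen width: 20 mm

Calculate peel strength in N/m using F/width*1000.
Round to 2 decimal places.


Peel strength = 77.4 / 20 * 1000 = 3870.00 N/m

3870.00


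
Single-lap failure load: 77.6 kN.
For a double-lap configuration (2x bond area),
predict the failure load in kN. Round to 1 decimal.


Failure load = 77.6 * 2 = 155.2 kN

155.2


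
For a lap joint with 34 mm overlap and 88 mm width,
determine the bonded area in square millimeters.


Area = 34 * 88 = 2992 mm^2

2992


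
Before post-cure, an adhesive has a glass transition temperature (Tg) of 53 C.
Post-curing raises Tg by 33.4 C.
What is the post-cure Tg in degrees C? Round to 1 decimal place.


Tg_post = Tg_base + delta_Tg
= 53 + 33.4
= 86.4 C

86.4


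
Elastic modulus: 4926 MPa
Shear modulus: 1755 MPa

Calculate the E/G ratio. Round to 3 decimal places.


E / G = 4926 / 1755 = 2.807

2.807


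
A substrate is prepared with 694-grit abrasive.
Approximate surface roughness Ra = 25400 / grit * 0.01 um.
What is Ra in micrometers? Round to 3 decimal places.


Ra = 25400 / 694 * 0.01 = 0.366 um

0.366


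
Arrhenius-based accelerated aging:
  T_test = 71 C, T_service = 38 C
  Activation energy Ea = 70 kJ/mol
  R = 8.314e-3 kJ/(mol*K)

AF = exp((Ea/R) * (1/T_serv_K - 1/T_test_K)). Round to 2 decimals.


T_test_K = 344.15, T_serv_K = 311.15
AF = exp((70/8.314e-3) * (1/311.15 - 1/344.15))
= 13.39

13.39


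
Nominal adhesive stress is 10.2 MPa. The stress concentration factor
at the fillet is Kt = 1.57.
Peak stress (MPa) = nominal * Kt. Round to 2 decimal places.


Peak = 10.2 * 1.57 = 16.01 MPa

16.01


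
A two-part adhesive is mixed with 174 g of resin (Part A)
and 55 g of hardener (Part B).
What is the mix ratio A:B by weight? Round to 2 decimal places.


Mix ratio = mass_A / mass_B
= 174 / 55
= 3.16

3.16


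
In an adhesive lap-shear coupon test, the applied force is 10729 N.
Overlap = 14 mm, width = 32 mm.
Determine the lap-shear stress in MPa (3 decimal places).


stress = F / (overlap * width)
= 10729 / (14 * 32)
= 23.949 MPa

23.949


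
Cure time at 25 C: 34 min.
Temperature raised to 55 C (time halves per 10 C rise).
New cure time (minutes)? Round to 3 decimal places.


Acceleration factor = 2^(30/10) = 8.0000
New time = 34 / 8.0000 = 4.250 min

4.250


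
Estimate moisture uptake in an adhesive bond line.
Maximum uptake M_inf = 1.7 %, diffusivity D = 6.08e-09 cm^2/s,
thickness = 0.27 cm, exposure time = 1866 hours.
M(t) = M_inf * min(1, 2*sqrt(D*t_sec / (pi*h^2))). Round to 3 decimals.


Convert time: 1866 h = 6717600 s
ratio = min(1, 2*sqrt(6.08e-09*6717600/(pi*0.27^2)))
= 0.844598
M(t) = 1.7 * 0.844598 = 1.436%

1.436


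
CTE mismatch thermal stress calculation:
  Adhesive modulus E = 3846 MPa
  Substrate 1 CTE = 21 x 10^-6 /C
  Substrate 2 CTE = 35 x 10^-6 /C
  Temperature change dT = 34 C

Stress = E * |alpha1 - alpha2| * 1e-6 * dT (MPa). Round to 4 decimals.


delta_alpha = |21 - 35| = 14 x 10^-6/C
Stress = 3846 * 14e-6 * 34
= 1.8307 MPa

1.8307


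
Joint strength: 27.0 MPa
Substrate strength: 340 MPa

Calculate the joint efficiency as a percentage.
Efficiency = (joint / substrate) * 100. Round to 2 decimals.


Efficiency = (27.0 / 340) * 100 = 7.94%

7.94


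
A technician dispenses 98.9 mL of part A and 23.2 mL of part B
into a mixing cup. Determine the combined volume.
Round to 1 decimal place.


Combined volume = 98.9 + 23.2
= 122.1 mL

122.1


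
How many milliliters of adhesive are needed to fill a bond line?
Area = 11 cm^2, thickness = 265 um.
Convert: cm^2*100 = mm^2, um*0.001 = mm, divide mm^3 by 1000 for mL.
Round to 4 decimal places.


= (11 * 100) * (265 * 0.001) / 1000
= 0.2915 mL

0.2915


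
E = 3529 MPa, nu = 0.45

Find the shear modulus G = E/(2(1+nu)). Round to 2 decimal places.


G = 3529 / (2 * 1.45)
= 1216.90 MPa

1216.90


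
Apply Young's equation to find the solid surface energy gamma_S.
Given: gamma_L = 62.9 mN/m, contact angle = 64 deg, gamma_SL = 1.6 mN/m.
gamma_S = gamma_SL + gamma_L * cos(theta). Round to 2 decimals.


theta_rad = 64 * pi/180 = 1.117011
gamma_S = 1.6 + 62.9 * cos(1.117011)
= 29.17 mN/m

29.17


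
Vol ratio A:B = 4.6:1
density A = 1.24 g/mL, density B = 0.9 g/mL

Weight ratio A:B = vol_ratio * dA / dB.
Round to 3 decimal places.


Weight ratio = 4.6 * 1.24 / 0.9
= 6.338

6.338


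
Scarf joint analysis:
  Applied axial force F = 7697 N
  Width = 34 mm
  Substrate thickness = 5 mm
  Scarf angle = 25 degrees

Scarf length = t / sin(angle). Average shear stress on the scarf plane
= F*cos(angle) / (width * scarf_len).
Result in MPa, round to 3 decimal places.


Scarf length = 5 / sin(25 deg) = 11.8310 mm
cos(25 deg) = 0.906308
Shear = 7697 * 0.906308 / (34 * 11.8310)
= 17.342 MPa

17.342


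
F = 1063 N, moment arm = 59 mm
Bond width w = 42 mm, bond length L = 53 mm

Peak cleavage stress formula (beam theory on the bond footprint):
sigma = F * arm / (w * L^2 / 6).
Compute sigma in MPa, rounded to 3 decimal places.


sigma = (1063 * 59) / (42 * 2809 / 6)
= 62717 * 6 / 117978
= 376302 / 117978
= 3.190 MPa

3.190


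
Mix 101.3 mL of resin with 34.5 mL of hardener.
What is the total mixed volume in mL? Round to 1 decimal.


Total = 101.3 + 34.5 = 135.8 mL

135.8


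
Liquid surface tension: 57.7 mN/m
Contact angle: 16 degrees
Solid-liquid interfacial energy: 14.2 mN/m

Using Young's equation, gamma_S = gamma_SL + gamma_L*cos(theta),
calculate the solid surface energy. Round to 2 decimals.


gamma_S = 14.2 + 57.7 * cos(16)
= 69.66 mN/m

69.66


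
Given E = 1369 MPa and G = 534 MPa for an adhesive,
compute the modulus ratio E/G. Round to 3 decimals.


E/G ratio = 1369 / 534 = 2.564

2.564


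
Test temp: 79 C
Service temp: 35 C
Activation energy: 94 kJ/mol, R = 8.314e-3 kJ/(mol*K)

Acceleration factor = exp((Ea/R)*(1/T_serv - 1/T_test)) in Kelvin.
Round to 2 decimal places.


AF = exp((94/0.008314)*(1/308.15 - 1/352.15))
= 97.94

97.94


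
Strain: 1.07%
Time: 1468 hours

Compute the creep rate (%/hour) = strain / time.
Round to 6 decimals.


Creep rate = 1.07 / 1468
= 0.000729 %/h

0.000729


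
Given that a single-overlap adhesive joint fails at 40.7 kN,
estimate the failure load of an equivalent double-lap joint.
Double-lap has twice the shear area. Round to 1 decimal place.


Double-lap factor = 2
Expected load = 40.7 * 2 = 81.4 kN

81.4


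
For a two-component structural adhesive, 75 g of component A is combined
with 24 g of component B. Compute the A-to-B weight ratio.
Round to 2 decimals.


Weight ratio A:B = 75 / 24
= 3.13

3.13


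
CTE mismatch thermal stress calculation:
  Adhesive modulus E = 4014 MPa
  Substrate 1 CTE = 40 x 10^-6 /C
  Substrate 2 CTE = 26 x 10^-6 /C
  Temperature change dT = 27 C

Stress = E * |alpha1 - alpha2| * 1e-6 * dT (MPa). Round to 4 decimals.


delta_alpha = |40 - 26| = 14 x 10^-6/C
Stress = 4014 * 14e-6 * 27
= 1.5173 MPa

1.5173


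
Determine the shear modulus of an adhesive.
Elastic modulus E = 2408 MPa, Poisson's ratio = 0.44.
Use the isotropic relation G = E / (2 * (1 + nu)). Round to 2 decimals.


G = 2408 / (2*(1+0.44)) = 2408 / 2.88
= 836.11 MPa

836.11


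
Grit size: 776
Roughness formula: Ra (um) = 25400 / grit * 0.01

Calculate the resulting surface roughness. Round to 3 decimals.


Ra = 25400 / 776 * 0.01
= 0.327 um

0.327


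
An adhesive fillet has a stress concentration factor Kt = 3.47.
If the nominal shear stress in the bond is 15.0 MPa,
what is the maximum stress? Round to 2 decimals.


Max stress = 15.0 * 3.47 = 52.05 MPa

52.05
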